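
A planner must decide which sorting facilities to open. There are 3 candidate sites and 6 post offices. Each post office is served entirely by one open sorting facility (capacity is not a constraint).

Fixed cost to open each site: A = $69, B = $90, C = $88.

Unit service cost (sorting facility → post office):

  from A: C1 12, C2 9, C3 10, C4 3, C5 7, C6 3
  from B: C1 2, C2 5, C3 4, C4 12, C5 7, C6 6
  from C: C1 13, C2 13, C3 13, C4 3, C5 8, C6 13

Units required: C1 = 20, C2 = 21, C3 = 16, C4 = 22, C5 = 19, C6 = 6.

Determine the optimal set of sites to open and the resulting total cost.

Open A and B; minimum total cost 585.

For any fixed open set, each post office goes to its cheapest open site; total = fixed + service.
{A, B}: C1→B 2·20=40, C2→B 5·21=105, C3→B 4·16=64, C4→A 3·22=66, C5→A 7·19=133, C6→A 3·6=18. Service 426; fixed 159; total 585.
{B, C}: service 444 + fixed 178 = 622
{A, B, C}: service 426 + fixed 247 = 673
{A}: C1→A 12·20=240, C2→A 9·21=189, C3→A 10·16=160, C4→A 3·22=66, C5→A 7·19=133, C6→A 3·6=18. Service 806; fixed 69; total 875.
No other subset beats 585.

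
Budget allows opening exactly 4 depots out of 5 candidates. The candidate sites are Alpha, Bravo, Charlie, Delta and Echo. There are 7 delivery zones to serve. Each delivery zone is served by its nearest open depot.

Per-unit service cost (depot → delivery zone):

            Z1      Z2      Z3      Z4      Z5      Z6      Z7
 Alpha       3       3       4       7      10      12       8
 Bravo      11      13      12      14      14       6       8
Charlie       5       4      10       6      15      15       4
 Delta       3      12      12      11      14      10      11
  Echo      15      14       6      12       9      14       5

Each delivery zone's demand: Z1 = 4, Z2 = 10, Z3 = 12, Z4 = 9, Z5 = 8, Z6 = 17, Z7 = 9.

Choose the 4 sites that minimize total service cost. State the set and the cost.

With exactly 4 open, each delivery zone uses its cheapest among the chosen.
{Alpha, Bravo, Charlie, Echo}: Z1→Alpha 3·4=12, Z2→Alpha 3·10=30, Z3→Alpha 4·12=48, Z4→Charlie 6·9=54, Z5→Echo 9·8=72, Z6→Bravo 6·17=102, Z7→Charlie 4·9=36. Service cost 354.
{Alpha, Bravo, Charlie, Delta}: service cost 362
{Alpha, Bravo, Delta, Echo}: service cost 372
Among all 5 size-4 choices, {Alpha, Bravo, Charlie, Echo} is lowest.

Choose Alpha, Bravo, Charlie and Echo; total service cost 354.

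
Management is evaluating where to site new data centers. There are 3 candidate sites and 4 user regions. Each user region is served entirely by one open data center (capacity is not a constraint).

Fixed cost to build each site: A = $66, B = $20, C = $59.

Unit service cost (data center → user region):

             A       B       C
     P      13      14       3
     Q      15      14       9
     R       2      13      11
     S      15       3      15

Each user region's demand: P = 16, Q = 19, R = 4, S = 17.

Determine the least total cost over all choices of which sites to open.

For any fixed open set, each user region goes to its cheapest open site; total = fixed + service.
{B, C}: P→C 3·16=48, Q→C 9·19=171, R→C 11·4=44, S→B 3·17=51. Service 314; fixed 79; total 393.
{A, B, C}: service 278 + fixed 145 = 423
{C}: service 518 + fixed 59 = 577
{B}: P→B 14·16=224, Q→B 14·19=266, R→B 13·4=52, S→B 3·17=51. Service 593; fixed 20; total 613.
(All 7 nonempty subsets were checked; B and C is lowest.)

Minimum total cost: 393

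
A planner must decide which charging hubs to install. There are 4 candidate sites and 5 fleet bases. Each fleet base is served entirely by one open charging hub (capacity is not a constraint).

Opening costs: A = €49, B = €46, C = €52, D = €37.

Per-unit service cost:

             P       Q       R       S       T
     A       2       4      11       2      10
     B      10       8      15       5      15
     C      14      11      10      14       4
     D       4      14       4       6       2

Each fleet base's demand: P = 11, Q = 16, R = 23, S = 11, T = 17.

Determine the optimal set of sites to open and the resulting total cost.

Open A and D; minimum total cost 320.

For any fixed open set, each fleet base goes to its cheapest open site; total = fixed + service.
{A, D}: P→A 2·11=22, Q→A 4·16=64, R→D 4·23=92, S→A 2·11=22, T→D 2·17=34. Service 234; fixed 86; total 320.
{A, B, D}: service 234 + fixed 132 = 366
{A, C, D}: P→A 2·11=22, Q→A 4·16=64, R→D 4·23=92, S→A 2·11=22, T→D 2·17=34. Service 234; fixed 138; total 372.
{A, B, C, D}: P→A 2·11=22, Q→A 4·16=64, R→D 4·23=92, S→A 2·11=22, T→D 2·17=34. Service 234; fixed 184; total 418.
No other subset beats 320.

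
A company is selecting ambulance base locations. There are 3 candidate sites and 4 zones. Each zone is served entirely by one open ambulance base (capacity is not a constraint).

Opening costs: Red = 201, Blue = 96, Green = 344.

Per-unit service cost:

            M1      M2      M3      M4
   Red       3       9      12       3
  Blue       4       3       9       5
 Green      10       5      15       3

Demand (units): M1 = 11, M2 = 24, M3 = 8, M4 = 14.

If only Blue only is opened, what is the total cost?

Each zone is assigned to its cheapest site among the open ones.
{Blue}: M1→Blue 4·11=44, M2→Blue 3·24=72, M3→Blue 9·8=72, M4→Blue 5·14=70. Service 258; fixed 96; total 354.

Total cost: 354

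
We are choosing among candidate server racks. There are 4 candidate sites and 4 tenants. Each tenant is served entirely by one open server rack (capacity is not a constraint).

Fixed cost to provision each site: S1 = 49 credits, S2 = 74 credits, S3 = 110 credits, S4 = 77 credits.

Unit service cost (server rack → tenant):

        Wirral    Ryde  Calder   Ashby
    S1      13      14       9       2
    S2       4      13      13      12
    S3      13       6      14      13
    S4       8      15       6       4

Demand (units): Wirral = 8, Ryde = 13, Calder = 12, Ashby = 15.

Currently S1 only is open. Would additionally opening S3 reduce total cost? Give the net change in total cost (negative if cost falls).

Current service cost with {S1}: 424.
Adding S3: each tenant re-picks its cheapest; new service cost 320, saving 104.
Extra fixed cost: 110. Net change = 110 − 104 = 6.
(Totals: 473 → 479.)

No — net change +6 (cost rises by 6).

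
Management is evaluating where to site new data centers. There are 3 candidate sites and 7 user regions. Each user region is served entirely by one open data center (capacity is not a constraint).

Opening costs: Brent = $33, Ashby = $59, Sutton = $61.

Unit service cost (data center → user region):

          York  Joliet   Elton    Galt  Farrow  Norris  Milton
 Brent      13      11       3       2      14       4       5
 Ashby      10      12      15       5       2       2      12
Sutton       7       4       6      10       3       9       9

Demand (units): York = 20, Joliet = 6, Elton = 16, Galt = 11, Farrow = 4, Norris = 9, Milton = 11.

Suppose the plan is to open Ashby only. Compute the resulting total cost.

Each user region is assigned to its cheapest site among the open ones.
{Ashby}: York→Ashby 10·20=200, Joliet→Ashby 12·6=72, Elton→Ashby 15·16=240, Galt→Ashby 5·11=55, Farrow→Ashby 2·4=8, Norris→Ashby 2·9=18, Milton→Ashby 12·11=132. Service 725; fixed 59; total 784.

Total cost: 784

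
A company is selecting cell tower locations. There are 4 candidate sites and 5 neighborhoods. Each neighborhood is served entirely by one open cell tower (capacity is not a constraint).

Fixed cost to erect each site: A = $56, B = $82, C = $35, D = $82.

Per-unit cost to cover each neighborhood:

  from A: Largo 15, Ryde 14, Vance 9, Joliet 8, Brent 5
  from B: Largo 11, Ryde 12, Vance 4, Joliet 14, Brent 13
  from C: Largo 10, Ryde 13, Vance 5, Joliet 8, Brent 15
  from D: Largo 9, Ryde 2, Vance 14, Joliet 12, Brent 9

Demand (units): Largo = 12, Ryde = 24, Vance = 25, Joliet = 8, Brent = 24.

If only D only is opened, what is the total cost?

Total cost: 900

Each neighborhood is assigned to its cheapest site among the open ones.
{D}: Largo→D 9·12=108, Ryde→D 2·24=48, Vance→D 14·25=350, Joliet→D 12·8=96, Brent→D 9·24=216. Service 818; fixed 82; total 900.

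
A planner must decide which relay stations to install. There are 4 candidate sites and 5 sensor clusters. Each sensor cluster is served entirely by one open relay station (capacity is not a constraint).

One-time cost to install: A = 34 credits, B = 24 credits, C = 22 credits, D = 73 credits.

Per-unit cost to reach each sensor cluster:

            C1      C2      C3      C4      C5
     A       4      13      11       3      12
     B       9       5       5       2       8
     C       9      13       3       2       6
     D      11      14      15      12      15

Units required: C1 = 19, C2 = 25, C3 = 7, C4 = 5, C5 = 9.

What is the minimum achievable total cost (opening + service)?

Minimum total cost: 366

For any fixed open set, each sensor cluster goes to its cheapest open site; total = fixed + service.
{A, B, C}: C1→A 4·19=76, C2→B 5·25=125, C3→C 3·7=21, C4→B 2·5=10, C5→C 6·9=54. Service 286; fixed 80; total 366.
{A, B}: service 318 + fixed 58 = 376
{B, C}: service 381 + fixed 46 = 427
{A, B, C, D}: service 286 + fixed 153 = 439
No other subset beats 366.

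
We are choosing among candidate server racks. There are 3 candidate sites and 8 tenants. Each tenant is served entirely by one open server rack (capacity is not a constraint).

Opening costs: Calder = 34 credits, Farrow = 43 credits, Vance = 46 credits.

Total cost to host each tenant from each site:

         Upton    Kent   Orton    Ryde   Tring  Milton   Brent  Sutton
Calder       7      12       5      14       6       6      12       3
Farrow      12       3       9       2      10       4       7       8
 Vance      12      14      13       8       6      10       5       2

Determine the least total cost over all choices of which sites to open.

Minimum total cost: 98

For any fixed open set, each tenant goes to its cheapest open site; total = fixed + service.
{Farrow}: Upton→Farrow 12, Kent→Farrow 3, Orton→Farrow 9, Ryde→Farrow 2, Tring→Farrow 10, Milton→Farrow 4, Brent→Farrow 7, Sutton→Farrow 8. Service 55; fixed 43; total 98.
{Calder}: service 65 + fixed 34 = 99
{Calder, Farrow}: Upton→Calder 7, Kent→Farrow 3, Orton→Calder 5, Ryde→Farrow 2, Tring→Calder 6, Milton→Farrow 4, Brent→Farrow 7, Sutton→Calder 3. Service 37; fixed 77; total 114.
{Calder, Farrow, Vance}: Upton→Calder 7, Kent→Farrow 3, Orton→Calder 5, Ryde→Farrow 2, Tring→Calder 6, Milton→Farrow 4, Brent→Vance 5, Sutton→Vance 2. Service 34; fixed 123; total 157.
No other subset beats 98.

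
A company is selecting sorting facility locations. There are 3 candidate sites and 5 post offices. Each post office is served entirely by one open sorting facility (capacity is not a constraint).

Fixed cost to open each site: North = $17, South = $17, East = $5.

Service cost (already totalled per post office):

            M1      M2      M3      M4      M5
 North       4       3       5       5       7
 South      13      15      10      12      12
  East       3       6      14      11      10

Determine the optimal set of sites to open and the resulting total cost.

For any fixed open set, each post office goes to its cheapest open site; total = fixed + service.
{North}: M1→North 4, M2→North 3, M3→North 5, M4→North 5, M5→North 7. Service 24; fixed 17; total 41.
{North, East}: service 23 + fixed 22 = 45
{East}: M1→East 3, M2→East 6, M3→East 14, M4→East 11, M5→East 10. Service 44; fixed 5; total 49.
{North, South, East}: service 23 + fixed 39 = 62
(All 7 nonempty subsets were checked; North only is lowest.)

Open North only; minimum total cost 41.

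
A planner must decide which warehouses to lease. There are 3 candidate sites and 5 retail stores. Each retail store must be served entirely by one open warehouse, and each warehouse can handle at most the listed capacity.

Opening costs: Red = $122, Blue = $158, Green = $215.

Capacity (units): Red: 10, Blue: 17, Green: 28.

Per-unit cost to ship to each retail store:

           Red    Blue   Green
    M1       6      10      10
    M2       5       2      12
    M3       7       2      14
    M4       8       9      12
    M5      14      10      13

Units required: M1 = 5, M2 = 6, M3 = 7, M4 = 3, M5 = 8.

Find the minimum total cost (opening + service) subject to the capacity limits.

Open {Blue, Green}: M1→Green 10·5=50, M2→Blue 2·6=12, M3→Blue 2·7=14, M4→Blue 9·3=27, M5→Green 13·8=104.
Loads: Blue carries 16/17, Green carries 13/28. Service 207; fixed 373; total 580.
Next best feasible plan costs 589.

Minimum total cost: 580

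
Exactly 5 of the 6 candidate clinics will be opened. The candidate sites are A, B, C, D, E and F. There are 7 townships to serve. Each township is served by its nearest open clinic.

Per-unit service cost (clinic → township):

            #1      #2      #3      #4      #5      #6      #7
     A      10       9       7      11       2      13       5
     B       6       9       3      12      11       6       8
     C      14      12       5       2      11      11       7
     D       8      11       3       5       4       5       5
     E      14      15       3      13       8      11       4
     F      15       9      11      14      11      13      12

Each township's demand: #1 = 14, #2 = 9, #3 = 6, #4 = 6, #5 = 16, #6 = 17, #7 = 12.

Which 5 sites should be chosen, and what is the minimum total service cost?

Choose A, B, C, D and E; total service cost 360.

With exactly 5 open, each township uses its cheapest among the chosen.
{A, B, C, D, E}: #1→B 6·14=84, #2→A 9·9=81, #3→B 3·6=18, #4→C 2·6=12, #5→A 2·16=32, #6→D 5·17=85, #7→E 4·12=48. Service cost 360.
{A, B, C, D, F}: service cost 372
{A, B, C, E, F}: service cost 377
Among all 6 size-5 choices, {A, B, C, D, E} is lowest.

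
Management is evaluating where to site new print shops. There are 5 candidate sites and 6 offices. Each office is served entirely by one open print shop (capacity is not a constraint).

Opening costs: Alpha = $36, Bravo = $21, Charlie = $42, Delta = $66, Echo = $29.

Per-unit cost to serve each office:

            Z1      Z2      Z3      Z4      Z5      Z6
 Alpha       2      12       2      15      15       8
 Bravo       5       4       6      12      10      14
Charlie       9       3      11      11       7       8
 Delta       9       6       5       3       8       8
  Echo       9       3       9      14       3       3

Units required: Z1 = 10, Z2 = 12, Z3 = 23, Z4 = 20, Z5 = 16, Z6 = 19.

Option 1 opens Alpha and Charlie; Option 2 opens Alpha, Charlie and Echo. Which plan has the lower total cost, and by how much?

Option 1: {Alpha, Charlie}: Z1→Alpha 2·10=20, Z2→Charlie 3·12=36, Z3→Alpha 2·23=46, Z4→Charlie 11·20=220, Z5→Charlie 7·16=112, Z6→Alpha 8·19=152. Service 586; fixed 78; total 664.
Option 2: {Alpha, Charlie, Echo}: Z1→Alpha 2·10=20, Z2→Charlie 3·12=36, Z3→Alpha 2·23=46, Z4→Charlie 11·20=220, Z5→Echo 3·16=48, Z6→Echo 3·19=57. Service 427; fixed 107; total 534.
Difference: |664 − 534| = 130.

Option 2 is cheaper by 130.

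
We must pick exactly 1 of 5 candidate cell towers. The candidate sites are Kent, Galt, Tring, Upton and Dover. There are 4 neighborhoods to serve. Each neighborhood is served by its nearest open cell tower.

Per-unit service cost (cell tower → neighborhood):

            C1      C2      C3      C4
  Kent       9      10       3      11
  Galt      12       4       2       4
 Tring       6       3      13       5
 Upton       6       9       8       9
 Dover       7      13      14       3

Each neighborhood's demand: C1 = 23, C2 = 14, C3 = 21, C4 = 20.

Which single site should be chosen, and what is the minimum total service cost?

With exactly 1 open, each neighborhood uses its cheapest among the chosen.
{Galt}: C1→Galt 12·23=276, C2→Galt 4·14=56, C3→Galt 2·21=42, C4→Galt 4·20=80. Service cost 454.
{Tring}: service cost 553
{Upton}: service cost 612
Among all 5 size-1 choices, {Galt} is lowest.

Choose Galt only; total service cost 454.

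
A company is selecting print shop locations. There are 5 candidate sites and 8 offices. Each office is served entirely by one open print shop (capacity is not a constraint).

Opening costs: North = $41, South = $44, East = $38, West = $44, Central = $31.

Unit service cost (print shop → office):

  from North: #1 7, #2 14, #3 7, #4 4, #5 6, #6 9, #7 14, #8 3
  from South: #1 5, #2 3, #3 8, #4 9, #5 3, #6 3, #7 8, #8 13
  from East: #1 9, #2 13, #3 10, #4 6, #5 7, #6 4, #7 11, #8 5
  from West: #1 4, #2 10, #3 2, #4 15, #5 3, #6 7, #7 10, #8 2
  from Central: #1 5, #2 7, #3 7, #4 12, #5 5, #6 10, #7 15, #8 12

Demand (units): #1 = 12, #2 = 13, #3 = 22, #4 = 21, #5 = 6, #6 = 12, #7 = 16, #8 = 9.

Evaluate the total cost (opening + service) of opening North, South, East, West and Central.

Total cost: 613

Each office is assigned to its cheapest site among the open ones.
{North, South, East, West, Central}: #1→West 4·12=48, #2→South 3·13=39, #3→West 2·22=44, #4→North 4·21=84, #5→South 3·6=18, #6→South 3·12=36, #7→South 8·16=128, #8→West 2·9=18. Service 415; fixed 198; total 613.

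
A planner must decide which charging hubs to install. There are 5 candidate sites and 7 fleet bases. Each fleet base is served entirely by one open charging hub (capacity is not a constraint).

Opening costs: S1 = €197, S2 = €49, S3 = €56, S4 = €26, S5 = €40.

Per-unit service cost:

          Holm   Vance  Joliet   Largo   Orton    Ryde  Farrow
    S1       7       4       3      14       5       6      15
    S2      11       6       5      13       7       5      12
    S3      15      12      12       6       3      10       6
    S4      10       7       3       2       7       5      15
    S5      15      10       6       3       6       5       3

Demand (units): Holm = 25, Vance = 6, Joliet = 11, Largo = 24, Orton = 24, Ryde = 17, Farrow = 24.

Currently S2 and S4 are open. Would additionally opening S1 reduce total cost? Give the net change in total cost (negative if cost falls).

Current service cost with {S2, S4}: 908.
Adding S1: each fleet base re-picks its cheapest; new service cost 773, saving 135.
Extra fixed cost: 197. Net change = 197 − 135 = 62.
(Totals: 983 → 1045.)

No — net change +62 (cost rises by 62).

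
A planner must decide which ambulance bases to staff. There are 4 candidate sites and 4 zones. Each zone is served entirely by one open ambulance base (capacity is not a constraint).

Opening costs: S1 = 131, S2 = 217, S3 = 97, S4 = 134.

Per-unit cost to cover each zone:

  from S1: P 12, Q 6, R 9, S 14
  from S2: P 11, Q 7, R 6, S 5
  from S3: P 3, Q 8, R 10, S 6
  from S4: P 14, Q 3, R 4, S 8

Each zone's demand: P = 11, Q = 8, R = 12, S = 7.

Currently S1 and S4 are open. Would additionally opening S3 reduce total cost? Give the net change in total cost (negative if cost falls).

Current service cost with {S1, S4}: 260.
Adding S3: each zone re-picks its cheapest; new service cost 147, saving 113.
Extra fixed cost: 97. Net change = 97 − 113 = -16.
(Totals: 525 → 509.)

Yes — net change −16 (cost falls by 16).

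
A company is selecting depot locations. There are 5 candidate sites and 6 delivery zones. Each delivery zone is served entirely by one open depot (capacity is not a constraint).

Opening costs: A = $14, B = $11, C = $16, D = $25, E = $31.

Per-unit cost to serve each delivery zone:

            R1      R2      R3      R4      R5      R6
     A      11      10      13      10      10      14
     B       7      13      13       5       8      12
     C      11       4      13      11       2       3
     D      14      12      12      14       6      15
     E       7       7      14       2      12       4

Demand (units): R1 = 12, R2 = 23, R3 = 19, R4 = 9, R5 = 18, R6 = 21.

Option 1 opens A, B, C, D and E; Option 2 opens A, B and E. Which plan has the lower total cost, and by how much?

Option 1: {A, B, C, D, E}: R1→B 7·12=84, R2→C 4·23=92, R3→D 12·19=228, R4→E 2·9=18, R5→C 2·18=36, R6→C 3·21=63. Service 521; fixed 97; total 618.
Option 2: {A, B, E}: R1→B 7·12=84, R2→E 7·23=161, R3→A 13·19=247, R4→E 2·9=18, R5→B 8·18=144, R6→E 4·21=84. Service 738; fixed 56; total 794.
Difference: |618 − 794| = 176.

Option 1 is cheaper by 176.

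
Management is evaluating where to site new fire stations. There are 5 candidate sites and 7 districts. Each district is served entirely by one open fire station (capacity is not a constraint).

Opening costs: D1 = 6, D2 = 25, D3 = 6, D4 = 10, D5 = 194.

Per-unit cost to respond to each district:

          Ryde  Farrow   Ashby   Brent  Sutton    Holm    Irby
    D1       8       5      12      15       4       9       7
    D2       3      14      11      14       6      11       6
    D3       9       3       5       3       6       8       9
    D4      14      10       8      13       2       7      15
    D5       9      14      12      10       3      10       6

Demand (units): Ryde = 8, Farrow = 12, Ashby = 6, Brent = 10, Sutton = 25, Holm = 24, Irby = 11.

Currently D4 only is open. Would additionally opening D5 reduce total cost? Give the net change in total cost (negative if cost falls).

No — net change +25 (cost rises by 25).

Current service cost with {D4}: 793.
Adding D5: each district re-picks its cheapest; new service cost 624, saving 169.
Extra fixed cost: 194. Net change = 194 − 169 = 25.
(Totals: 803 → 828.)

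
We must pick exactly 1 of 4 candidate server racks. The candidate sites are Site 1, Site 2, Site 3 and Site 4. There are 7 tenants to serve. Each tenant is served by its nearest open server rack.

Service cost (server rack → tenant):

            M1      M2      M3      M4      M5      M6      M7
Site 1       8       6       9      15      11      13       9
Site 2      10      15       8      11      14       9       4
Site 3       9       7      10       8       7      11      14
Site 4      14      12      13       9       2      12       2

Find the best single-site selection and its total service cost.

With exactly 1 open, each tenant uses its cheapest among the chosen.
{Site 4}: M1→Site 4 14, M2→Site 4 12, M3→Site 4 13, M4→Site 4 9, M5→Site 4 2, M6→Site 4 12, M7→Site 4 2. Service cost 64.
{Site 3}: service cost 66
{Site 1}: service cost 71
Among all 4 size-1 choices, {Site 4} is lowest.

Choose Site 4 only; total service cost 64.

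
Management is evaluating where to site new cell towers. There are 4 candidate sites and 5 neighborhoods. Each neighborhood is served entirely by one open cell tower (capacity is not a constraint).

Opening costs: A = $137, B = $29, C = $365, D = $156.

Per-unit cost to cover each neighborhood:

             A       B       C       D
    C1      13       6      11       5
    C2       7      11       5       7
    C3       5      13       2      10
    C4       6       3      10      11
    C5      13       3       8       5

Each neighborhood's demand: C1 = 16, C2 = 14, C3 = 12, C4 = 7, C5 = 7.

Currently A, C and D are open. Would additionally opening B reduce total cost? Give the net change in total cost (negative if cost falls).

Yes — net change −6 (cost falls by 6).

Current service cost with {A, C, D}: 251.
Adding B: each neighborhood re-picks its cheapest; new service cost 216, saving 35.
Extra fixed cost: 29. Net change = 29 − 35 = -6.
(Totals: 909 → 903.)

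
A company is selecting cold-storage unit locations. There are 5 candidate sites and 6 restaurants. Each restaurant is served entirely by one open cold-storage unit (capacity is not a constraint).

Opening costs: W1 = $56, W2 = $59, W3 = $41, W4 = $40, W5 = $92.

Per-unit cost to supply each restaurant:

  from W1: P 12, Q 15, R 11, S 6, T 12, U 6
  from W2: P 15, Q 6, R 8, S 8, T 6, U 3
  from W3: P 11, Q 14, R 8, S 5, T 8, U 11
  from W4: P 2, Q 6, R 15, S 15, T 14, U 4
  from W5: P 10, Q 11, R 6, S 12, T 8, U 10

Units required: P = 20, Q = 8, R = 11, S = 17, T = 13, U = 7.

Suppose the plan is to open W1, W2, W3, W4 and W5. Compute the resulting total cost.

Each restaurant is assigned to its cheapest site among the open ones.
{W1, W2, W3, W4, W5}: P→W4 2·20=40, Q→W2 6·8=48, R→W5 6·11=66, S→W3 5·17=85, T→W2 6·13=78, U→W2 3·7=21. Service 338; fixed 288; total 626.

Total cost: 626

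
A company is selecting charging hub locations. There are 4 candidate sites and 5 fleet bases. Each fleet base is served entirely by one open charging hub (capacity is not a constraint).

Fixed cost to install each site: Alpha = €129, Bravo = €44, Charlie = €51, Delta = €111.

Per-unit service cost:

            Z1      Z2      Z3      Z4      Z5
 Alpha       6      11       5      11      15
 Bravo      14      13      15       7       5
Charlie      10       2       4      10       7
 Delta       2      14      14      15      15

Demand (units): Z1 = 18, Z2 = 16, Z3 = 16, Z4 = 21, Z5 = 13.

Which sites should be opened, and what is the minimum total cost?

Open Bravo, Charlie and Delta; minimum total cost 550.

For any fixed open set, each fleet base goes to its cheapest open site; total = fixed + service.
{Bravo, Charlie, Delta}: Z1→Delta 2·18=36, Z2→Charlie 2·16=32, Z3→Charlie 4·16=64, Z4→Bravo 7·21=147, Z5→Bravo 5·13=65. Service 344; fixed 206; total 550.
{Bravo, Charlie}: service 488 + fixed 95 = 583
{Charlie, Delta}: Z1→Delta 2·18=36, Z2→Charlie 2·16=32, Z3→Charlie 4·16=64, Z4→Charlie 10·21=210, Z5→Charlie 7·13=91. Service 433; fixed 162; total 595.
{Alpha, Bravo, Charlie, Delta}: Z1→Delta 2·18=36, Z2→Charlie 2·16=32, Z3→Charlie 4·16=64, Z4→Bravo 7·21=147, Z5→Bravo 5·13=65. Service 344; fixed 335; total 679.
No other subset beats 550.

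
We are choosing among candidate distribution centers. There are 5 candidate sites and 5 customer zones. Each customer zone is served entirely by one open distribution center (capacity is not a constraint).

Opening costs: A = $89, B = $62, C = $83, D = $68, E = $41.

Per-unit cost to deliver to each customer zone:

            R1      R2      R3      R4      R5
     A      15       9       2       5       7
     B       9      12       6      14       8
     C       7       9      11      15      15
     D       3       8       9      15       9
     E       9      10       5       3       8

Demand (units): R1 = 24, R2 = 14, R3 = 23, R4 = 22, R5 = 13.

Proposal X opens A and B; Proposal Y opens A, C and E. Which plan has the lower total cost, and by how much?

Proposal Y is cheaper by 30.

Proposal X: {A, B}: R1→B 9·24=216, R2→A 9·14=126, R3→A 2·23=46, R4→A 5·22=110, R5→A 7·13=91. Service 589; fixed 151; total 740.
Proposal Y: {A, C, E}: R1→C 7·24=168, R2→A 9·14=126, R3→A 2·23=46, R4→E 3·22=66, R5→A 7·13=91. Service 497; fixed 213; total 710.
Difference: |740 − 710| = 30.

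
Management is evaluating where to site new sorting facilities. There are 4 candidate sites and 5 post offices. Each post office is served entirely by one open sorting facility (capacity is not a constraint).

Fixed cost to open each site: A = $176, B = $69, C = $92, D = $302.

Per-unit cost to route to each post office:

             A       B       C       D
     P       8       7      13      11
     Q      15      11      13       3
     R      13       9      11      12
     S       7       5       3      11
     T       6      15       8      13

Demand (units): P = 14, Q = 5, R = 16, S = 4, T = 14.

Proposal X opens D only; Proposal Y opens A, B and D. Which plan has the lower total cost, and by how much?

Proposal X is cheaper by 19.

Proposal X: {D}: P→D 11·14=154, Q→D 3·5=15, R→D 12·16=192, S→D 11·4=44, T→D 13·14=182. Service 587; fixed 302; total 889.
Proposal Y: {A, B, D}: P→B 7·14=98, Q→D 3·5=15, R→B 9·16=144, S→B 5·4=20, T→A 6·14=84. Service 361; fixed 547; total 908.
Difference: |889 − 908| = 19.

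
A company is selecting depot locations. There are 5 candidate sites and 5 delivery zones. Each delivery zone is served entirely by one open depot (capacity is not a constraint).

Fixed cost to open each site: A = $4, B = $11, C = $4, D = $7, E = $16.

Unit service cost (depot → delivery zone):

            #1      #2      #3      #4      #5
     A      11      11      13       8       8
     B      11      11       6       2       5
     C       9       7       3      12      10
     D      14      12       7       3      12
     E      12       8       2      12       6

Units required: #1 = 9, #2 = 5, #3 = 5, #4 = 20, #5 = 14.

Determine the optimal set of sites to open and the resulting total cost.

Open B and C; minimum total cost 256.

For any fixed open set, each delivery zone goes to its cheapest open site; total = fixed + service.
{B, C}: #1→C 9·9=81, #2→C 7·5=35, #3→C 3·5=15, #4→B 2·20=40, #5→B 5·14=70. Service 241; fixed 15; total 256.
{A, B, C}: service 241 + fixed 19 = 260
{B, C, D}: service 241 + fixed 22 = 263
{A, B, C, D, E}: service 236 + fixed 42 = 278
No other subset beats 256.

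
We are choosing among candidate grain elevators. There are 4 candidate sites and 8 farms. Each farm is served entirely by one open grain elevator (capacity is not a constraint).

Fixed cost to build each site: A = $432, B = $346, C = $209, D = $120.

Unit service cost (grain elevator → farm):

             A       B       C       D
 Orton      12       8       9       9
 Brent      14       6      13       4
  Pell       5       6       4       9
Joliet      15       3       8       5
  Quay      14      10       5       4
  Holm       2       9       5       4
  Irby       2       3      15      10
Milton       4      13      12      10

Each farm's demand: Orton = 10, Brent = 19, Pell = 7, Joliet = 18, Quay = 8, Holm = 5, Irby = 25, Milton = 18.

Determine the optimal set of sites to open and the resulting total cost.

For any fixed open set, each farm goes to its cheapest open site; total = fixed + service.
{D}: Orton→D 9·10=90, Brent→D 4·19=76, Pell→D 9·7=63, Joliet→D 5·18=90, Quay→D 4·8=32, Holm→D 4·5=20, Irby→D 10·25=250, Milton→D 10·18=180. Service 801; fixed 120; total 921.
{A, D}: service 455 + fixed 552 = 1007
{B, D}: service 559 + fixed 466 = 1025
{A, B, C, D}: Orton→B 8·10=80, Brent→D 4·19=76, Pell→C 4·7=28, Joliet→B 3·18=54, Quay→D 4·8=32, Holm→A 2·5=10, Irby→A 2·25=50, Milton→A 4·18=72. Service 402; fixed 1107; total 1509.
No other subset beats 921.

Open D only; minimum total cost 921.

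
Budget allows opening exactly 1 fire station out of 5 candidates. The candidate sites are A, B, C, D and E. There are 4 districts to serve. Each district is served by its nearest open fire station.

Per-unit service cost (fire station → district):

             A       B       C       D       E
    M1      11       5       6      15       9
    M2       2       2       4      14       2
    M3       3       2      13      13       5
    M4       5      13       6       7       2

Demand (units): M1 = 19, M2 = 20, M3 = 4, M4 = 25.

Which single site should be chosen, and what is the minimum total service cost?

With exactly 1 open, each district uses its cheapest among the chosen.
{E}: M1→E 9·19=171, M2→E 2·20=40, M3→E 5·4=20, M4→E 2·25=50. Service cost 281.
{A}: service cost 386
{C}: service cost 396
Among all 5 size-1 choices, {E} is lowest.

Choose E only; total service cost 281.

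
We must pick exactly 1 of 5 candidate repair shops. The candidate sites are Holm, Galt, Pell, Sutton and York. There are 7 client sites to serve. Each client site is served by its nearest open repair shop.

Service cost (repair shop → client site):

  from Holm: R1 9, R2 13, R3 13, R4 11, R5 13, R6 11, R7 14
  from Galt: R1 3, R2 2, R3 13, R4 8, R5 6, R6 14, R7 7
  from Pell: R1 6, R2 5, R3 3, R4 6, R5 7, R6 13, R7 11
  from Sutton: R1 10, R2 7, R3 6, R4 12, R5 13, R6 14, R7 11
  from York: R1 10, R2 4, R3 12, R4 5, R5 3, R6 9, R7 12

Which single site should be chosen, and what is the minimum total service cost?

With exactly 1 open, each client site uses its cheapest among the chosen.
{Pell}: R1→Pell 6, R2→Pell 5, R3→Pell 3, R4→Pell 6, R5→Pell 7, R6→Pell 13, R7→Pell 11. Service cost 51.
{Galt}: service cost 53
{York}: service cost 55
Among all 5 size-1 choices, {Pell} is lowest.

Choose Pell only; total service cost 51.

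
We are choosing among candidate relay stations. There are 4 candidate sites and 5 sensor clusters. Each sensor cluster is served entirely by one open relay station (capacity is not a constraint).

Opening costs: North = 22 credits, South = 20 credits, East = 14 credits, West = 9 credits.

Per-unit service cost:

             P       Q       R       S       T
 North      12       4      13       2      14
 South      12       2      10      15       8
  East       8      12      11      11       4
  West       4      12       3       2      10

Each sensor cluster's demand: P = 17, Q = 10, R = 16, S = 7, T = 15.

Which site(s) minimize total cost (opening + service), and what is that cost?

Open South, East and West; minimum total cost 253.

For any fixed open set, each sensor cluster goes to its cheapest open site; total = fixed + service.
{South, East, West}: P→West 4·17=68, Q→South 2·10=20, R→West 3·16=48, S→West 2·7=14, T→East 4·15=60. Service 210; fixed 43; total 253.
{North, South, East, West}: service 210 + fixed 65 = 275
{North, East, West}: service 230 + fixed 45 = 275
{West}: P→West 4·17=68, Q→West 12·10=120, R→West 3·16=48, S→West 2·7=14, T→West 10·15=150. Service 400; fixed 9; total 409.
(All 15 nonempty subsets were checked; South, East and West is lowest.)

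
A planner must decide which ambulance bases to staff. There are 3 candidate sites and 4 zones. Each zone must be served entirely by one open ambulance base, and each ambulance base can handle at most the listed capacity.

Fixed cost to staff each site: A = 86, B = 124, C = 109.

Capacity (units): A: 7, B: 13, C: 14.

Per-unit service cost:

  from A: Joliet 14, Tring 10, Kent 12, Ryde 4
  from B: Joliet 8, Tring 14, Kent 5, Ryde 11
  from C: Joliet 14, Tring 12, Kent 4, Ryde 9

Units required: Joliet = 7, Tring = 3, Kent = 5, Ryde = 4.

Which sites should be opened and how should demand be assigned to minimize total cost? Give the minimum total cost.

Open {A, B}: Joliet→B 8·7=56, Tring→A 10·3=30, Kent→B 5·5=25, Ryde→A 4·4=16.
Loads: A carries 7/7, B carries 12/13. Service 127; fixed 210; total 337.
Next best feasible plan costs 359.

Minimum total cost: 337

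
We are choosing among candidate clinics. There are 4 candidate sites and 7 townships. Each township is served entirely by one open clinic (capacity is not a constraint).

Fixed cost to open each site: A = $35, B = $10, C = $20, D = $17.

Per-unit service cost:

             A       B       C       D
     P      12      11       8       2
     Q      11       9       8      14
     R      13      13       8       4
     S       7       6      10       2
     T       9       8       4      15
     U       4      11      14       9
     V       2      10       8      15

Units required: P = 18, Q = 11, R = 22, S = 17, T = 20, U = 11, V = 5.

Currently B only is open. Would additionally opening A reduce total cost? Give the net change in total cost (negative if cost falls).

Current service cost with {B}: 1016.
Adding A: each township re-picks its cheapest; new service cost 899, saving 117.
Extra fixed cost: 35. Net change = 35 − 117 = -82.
(Totals: 1026 → 944.)

Yes — net change −82 (cost falls by 82).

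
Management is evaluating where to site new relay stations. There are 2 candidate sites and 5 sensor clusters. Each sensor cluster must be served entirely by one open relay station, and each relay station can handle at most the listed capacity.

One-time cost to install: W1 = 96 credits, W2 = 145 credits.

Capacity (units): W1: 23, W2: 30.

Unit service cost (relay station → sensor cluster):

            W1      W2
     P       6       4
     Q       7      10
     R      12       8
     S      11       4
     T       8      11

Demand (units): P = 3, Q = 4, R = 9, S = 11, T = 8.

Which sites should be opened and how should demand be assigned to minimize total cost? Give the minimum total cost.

Open {W1, W2}: P→W2 4·3=12, Q→W1 7·4=28, R→W2 8·9=72, S→W2 4·11=44, T→W1 8·8=64.
Loads: W1 carries 12/23, W2 carries 23/30. Service 220; fixed 241; total 461.
Next best feasible plan costs 467.

Minimum total cost: 461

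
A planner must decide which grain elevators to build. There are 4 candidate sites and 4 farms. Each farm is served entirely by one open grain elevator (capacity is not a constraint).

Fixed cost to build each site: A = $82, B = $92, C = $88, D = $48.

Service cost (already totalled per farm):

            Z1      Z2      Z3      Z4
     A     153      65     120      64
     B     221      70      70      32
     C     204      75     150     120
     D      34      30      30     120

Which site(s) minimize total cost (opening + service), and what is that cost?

For any fixed open set, each farm goes to its cheapest open site; total = fixed + service.
{D}: Z1→D 34, Z2→D 30, Z3→D 30, Z4→D 120. Service 214; fixed 48; total 262.
{B, D}: Z1→D 34, Z2→D 30, Z3→D 30, Z4→B 32. Service 126; fixed 140; total 266.
{A, D}: service 158 + fixed 130 = 288
{A, B, C, D}: service 126 + fixed 310 = 436
(All 15 nonempty subsets were checked; D only is lowest.)

Open D only; minimum total cost 262.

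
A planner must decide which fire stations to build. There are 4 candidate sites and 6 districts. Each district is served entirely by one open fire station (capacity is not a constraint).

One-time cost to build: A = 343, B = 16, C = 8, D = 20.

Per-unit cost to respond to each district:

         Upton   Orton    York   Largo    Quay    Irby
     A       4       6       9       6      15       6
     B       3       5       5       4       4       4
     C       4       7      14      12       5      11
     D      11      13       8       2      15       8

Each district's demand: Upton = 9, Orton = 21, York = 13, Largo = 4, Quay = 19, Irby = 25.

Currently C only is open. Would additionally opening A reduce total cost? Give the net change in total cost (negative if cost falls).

No — net change +108 (cost rises by 108).

Current service cost with {C}: 783.
Adding A: each district re-picks its cheapest; new service cost 548, saving 235.
Extra fixed cost: 343. Net change = 343 − 235 = 108.
(Totals: 791 → 899.)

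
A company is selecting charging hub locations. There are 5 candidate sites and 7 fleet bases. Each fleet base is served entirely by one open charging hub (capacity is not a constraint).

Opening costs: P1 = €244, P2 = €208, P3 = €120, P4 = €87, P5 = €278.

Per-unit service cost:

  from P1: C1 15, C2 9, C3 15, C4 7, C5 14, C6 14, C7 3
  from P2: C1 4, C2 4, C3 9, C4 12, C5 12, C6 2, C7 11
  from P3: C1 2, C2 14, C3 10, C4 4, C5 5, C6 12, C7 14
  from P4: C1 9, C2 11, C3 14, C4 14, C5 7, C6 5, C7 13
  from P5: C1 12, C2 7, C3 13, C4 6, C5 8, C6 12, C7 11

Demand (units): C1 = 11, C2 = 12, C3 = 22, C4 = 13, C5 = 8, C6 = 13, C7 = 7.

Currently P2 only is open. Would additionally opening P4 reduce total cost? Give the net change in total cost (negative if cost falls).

Current service cost with {P2}: 645.
Adding P4: each fleet base re-picks its cheapest; new service cost 605, saving 40.
Extra fixed cost: 87. Net change = 87 − 40 = 47.
(Totals: 853 → 900.)

No — net change +47 (cost rises by 47).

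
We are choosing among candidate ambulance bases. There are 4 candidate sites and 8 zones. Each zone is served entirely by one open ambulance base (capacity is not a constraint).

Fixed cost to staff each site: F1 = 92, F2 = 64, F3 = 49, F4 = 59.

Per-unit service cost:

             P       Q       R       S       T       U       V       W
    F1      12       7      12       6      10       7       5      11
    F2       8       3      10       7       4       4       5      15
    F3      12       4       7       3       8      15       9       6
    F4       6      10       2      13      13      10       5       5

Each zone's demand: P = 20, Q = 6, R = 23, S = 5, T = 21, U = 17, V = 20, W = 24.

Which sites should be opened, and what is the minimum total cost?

Open F2 and F4; minimum total cost 714.

For any fixed open set, each zone goes to its cheapest open site; total = fixed + service.
{F2, F4}: P→F4 6·20=120, Q→F2 3·6=18, R→F4 2·23=46, S→F2 7·5=35, T→F2 4·21=84, U→F2 4·17=68, V→F2 5·20=100, W→F4 5·24=120. Service 591; fixed 123; total 714.
{F2, F3, F4}: service 571 + fixed 172 = 743
{F1, F2, F4}: service 586 + fixed 215 = 801
{F1, F2, F3, F4}: service 571 + fixed 264 = 835
No other subset beats 714.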